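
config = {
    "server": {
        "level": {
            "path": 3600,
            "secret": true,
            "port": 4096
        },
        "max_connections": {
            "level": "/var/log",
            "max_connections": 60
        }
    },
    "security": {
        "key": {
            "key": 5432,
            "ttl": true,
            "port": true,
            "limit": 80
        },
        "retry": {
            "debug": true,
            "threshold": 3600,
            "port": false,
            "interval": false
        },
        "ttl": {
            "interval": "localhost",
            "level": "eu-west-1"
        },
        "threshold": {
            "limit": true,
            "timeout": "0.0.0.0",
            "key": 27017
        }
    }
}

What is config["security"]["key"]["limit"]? 80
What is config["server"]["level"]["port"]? 4096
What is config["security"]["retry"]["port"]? False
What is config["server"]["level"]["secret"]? True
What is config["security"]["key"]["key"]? 5432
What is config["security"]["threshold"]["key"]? 27017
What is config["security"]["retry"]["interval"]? False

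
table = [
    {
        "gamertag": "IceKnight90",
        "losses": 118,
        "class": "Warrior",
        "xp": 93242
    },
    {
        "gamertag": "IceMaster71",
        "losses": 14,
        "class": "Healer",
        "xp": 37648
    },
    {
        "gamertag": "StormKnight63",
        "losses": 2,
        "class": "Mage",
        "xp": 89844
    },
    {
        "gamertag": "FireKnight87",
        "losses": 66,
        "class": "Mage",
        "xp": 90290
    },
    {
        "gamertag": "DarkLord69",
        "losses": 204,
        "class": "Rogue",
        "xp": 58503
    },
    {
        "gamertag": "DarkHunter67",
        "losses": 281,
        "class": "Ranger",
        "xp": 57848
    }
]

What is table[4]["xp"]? 58503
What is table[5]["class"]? "Ranger"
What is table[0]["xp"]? 93242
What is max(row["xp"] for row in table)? 93242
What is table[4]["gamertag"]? "DarkLord69"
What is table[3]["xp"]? 90290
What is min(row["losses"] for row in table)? 2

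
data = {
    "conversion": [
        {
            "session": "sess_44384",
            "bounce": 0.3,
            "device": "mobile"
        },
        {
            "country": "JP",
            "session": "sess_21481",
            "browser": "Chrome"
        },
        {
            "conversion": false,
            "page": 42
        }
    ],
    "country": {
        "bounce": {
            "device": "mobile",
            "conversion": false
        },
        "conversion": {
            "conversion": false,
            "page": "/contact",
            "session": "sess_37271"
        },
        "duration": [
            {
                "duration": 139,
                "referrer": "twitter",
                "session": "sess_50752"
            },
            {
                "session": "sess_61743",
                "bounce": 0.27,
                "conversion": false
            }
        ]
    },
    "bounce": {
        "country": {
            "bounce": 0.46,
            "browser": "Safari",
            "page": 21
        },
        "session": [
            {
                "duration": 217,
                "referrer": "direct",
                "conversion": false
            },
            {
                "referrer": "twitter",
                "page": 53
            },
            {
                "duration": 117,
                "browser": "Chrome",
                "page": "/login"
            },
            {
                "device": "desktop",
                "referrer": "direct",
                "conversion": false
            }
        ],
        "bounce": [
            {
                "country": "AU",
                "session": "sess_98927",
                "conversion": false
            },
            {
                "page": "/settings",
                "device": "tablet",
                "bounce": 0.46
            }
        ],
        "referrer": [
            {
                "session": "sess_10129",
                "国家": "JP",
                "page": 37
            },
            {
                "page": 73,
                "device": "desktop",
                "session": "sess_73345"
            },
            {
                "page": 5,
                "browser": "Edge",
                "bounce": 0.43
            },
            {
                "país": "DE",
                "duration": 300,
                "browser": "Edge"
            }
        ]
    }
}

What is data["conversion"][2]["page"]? 42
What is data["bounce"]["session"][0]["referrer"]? "direct"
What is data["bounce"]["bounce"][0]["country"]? "AU"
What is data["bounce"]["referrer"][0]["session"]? "sess_10129"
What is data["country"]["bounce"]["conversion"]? False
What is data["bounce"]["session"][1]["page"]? 53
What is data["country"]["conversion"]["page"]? "/contact"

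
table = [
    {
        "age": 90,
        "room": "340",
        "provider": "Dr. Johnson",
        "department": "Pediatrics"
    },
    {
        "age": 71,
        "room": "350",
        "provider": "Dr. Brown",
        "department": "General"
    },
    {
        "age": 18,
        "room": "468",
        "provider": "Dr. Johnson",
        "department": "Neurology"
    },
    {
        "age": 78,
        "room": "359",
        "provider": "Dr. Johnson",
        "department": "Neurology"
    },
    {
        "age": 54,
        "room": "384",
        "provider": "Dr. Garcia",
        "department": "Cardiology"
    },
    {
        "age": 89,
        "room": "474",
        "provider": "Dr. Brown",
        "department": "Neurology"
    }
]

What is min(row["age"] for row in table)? 18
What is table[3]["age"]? 78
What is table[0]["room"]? "340"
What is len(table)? 6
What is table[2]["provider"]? "Dr. Johnson"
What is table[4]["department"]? "Cardiology"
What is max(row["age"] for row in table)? 90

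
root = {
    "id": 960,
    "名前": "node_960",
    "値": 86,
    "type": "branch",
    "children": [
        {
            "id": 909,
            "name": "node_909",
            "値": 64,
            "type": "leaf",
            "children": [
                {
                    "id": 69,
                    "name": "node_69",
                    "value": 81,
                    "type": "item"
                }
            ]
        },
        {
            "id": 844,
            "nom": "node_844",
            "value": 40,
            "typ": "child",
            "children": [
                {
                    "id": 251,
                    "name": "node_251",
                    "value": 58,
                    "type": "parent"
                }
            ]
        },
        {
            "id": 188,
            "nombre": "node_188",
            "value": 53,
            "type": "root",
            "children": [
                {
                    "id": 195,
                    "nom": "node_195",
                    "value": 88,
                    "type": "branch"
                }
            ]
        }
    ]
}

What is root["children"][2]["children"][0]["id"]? 195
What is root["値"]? 86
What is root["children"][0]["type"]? "leaf"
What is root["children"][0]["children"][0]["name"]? "node_69"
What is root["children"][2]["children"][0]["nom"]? "node_195"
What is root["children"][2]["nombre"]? "node_188"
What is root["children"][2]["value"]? 53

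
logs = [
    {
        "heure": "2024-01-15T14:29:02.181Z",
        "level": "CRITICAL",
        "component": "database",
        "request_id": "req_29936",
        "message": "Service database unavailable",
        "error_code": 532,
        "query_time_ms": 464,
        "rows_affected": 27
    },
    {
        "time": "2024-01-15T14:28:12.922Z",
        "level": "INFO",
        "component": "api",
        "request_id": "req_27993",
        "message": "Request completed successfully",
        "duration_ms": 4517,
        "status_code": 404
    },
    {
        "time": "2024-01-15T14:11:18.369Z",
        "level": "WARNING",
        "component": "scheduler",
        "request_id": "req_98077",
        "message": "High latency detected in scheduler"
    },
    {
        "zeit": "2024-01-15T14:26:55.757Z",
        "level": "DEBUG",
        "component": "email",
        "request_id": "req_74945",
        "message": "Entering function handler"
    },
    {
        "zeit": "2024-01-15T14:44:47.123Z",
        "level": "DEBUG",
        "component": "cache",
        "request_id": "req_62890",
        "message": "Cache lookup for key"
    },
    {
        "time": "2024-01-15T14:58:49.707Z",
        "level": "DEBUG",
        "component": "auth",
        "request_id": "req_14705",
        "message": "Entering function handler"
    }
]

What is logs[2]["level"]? "WARNING"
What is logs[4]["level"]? "DEBUG"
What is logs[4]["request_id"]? "req_62890"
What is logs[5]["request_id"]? "req_14705"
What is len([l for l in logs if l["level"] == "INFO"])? 1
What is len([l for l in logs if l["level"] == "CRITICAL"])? 1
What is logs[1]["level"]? "INFO"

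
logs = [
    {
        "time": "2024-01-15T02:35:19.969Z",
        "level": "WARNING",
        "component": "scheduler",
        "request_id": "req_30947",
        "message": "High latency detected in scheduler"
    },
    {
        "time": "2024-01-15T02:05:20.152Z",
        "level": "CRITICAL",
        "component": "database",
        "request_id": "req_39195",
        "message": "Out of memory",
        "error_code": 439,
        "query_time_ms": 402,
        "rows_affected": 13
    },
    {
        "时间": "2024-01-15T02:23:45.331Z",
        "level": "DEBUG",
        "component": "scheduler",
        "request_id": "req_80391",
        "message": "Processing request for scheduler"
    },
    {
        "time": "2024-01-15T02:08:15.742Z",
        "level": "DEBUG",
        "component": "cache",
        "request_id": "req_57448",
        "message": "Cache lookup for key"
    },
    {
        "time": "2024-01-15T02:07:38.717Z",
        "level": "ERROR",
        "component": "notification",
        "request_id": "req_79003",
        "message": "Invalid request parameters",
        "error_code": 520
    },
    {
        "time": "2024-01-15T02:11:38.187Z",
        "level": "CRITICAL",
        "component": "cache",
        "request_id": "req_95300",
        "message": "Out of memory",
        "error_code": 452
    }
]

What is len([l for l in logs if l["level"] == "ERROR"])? 1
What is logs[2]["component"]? "scheduler"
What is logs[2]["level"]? "DEBUG"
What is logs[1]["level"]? "CRITICAL"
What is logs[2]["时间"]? "2024-01-15T02:23:45.331Z"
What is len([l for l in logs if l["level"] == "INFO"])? 0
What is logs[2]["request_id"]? "req_80391"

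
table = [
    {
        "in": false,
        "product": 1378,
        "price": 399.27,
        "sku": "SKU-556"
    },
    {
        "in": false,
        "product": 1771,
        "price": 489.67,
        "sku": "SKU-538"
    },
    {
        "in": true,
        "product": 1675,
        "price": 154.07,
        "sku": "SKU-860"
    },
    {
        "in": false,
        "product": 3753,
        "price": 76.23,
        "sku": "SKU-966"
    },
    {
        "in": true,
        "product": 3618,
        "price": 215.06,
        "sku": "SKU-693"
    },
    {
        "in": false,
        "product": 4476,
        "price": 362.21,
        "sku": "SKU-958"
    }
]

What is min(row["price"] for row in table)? 76.23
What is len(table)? 6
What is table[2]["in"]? True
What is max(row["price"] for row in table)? 489.67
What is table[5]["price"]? 362.21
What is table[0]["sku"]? "SKU-556"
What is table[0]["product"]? 1378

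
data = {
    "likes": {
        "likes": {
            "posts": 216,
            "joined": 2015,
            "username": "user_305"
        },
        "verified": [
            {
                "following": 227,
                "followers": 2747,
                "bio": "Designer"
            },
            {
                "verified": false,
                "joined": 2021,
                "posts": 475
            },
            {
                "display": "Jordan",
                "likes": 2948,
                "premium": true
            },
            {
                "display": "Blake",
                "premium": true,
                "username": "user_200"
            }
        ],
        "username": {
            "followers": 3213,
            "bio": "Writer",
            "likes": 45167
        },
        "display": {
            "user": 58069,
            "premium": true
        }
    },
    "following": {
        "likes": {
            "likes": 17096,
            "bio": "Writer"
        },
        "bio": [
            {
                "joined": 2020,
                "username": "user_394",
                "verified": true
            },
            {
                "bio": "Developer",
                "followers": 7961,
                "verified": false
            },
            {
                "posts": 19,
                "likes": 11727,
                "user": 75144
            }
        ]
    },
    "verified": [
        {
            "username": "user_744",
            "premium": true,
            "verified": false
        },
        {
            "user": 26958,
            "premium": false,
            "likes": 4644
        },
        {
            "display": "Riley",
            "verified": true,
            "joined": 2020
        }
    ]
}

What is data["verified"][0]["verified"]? False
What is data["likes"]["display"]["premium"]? True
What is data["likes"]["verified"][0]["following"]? 227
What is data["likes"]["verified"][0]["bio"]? "Designer"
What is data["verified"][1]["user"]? 26958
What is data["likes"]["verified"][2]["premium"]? True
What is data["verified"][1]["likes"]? 4644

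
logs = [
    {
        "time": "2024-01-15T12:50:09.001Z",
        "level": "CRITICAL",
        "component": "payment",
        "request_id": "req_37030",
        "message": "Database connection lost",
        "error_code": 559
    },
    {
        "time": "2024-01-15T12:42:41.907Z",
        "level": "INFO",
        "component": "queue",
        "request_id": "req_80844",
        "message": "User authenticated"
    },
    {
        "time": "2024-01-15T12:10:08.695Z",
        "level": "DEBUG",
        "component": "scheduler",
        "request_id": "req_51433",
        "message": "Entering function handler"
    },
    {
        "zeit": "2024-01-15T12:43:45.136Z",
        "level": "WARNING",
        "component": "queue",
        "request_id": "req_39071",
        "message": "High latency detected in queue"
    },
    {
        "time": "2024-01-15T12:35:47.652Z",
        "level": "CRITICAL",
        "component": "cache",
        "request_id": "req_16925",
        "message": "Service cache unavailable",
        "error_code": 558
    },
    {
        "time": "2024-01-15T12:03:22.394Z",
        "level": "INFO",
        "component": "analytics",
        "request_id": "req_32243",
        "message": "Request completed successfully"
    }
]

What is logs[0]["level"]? "CRITICAL"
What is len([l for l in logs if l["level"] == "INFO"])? 2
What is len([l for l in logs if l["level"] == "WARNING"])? 1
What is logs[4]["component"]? "cache"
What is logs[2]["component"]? "scheduler"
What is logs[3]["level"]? "WARNING"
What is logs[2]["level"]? "DEBUG"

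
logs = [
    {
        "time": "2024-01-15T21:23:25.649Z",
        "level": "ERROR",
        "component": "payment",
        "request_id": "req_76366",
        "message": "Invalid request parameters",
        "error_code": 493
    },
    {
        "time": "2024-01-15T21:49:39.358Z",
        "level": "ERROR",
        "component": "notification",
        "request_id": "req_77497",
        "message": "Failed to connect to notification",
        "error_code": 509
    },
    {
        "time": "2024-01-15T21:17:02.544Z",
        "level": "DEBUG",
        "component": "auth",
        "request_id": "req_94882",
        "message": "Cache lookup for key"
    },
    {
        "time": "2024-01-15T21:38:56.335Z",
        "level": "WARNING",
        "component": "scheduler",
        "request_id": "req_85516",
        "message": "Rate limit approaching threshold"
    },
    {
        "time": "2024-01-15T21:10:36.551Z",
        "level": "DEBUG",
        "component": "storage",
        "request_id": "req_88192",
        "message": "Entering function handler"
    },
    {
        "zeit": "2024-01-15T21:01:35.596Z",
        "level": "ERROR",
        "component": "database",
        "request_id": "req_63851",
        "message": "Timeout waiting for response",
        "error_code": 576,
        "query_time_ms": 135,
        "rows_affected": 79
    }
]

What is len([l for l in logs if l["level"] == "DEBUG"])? 2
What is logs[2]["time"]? "2024-01-15T21:17:02.544Z"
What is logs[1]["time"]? "2024-01-15T21:49:39.358Z"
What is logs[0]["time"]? "2024-01-15T21:23:25.649Z"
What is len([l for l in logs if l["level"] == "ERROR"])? 3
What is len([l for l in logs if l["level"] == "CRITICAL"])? 0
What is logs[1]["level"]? "ERROR"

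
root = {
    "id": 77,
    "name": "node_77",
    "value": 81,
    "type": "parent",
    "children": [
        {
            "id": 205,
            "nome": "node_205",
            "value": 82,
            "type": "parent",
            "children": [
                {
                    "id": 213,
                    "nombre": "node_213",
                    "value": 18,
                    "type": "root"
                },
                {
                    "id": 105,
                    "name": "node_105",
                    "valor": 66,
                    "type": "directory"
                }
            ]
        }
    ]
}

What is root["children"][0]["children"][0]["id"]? 213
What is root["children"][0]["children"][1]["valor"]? 66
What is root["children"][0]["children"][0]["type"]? "root"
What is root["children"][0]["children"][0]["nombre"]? "node_213"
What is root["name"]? "node_77"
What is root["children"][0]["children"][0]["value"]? 18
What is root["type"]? "parent"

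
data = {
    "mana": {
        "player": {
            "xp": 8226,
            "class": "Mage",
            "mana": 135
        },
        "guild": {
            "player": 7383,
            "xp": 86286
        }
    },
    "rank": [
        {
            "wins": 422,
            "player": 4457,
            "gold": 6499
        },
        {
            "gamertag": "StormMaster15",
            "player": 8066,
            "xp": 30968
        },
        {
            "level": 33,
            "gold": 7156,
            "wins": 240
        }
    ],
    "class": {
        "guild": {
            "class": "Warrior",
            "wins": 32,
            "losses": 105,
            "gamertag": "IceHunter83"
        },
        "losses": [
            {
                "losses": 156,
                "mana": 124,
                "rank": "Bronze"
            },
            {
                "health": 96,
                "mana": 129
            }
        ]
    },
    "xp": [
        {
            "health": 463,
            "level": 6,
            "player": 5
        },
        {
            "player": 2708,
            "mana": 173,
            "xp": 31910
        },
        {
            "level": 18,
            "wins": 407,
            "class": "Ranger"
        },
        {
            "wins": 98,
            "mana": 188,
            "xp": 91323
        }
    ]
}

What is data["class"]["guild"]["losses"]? 105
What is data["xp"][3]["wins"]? 98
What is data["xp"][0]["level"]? 6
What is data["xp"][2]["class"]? "Ranger"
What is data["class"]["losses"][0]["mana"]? 124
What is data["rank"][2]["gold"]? 7156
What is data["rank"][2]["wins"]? 240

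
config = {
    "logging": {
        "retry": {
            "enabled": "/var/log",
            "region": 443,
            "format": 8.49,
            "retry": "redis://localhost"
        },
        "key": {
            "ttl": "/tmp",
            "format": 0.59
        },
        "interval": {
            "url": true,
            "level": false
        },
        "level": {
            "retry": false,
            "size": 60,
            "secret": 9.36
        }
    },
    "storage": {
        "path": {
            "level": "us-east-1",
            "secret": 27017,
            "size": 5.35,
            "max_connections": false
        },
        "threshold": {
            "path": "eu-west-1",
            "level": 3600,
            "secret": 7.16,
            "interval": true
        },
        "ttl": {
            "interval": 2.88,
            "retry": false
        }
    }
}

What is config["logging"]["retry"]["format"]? 8.49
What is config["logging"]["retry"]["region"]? 443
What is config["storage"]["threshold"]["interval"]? True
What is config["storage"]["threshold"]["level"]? 3600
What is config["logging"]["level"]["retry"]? False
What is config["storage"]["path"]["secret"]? 27017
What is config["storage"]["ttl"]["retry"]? False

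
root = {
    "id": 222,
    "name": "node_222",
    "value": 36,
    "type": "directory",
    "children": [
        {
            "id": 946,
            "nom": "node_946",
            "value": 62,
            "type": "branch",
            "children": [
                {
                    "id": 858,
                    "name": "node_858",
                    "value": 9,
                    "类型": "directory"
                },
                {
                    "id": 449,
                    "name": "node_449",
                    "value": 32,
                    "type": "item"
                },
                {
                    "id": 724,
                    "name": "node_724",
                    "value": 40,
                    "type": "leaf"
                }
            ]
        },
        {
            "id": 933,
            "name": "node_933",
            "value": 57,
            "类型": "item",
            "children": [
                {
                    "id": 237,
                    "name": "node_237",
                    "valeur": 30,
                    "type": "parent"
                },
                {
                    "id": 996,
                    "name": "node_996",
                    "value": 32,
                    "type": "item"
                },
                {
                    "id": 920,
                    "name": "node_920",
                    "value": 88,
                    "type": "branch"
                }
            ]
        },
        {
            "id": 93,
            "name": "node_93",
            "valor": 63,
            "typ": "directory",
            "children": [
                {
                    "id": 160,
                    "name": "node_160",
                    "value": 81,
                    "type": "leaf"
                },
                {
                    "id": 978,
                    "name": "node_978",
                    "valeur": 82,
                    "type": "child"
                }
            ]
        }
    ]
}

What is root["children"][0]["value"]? 62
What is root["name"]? "node_222"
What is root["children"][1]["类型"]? "item"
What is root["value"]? 36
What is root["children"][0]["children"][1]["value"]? 32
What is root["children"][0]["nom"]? "node_946"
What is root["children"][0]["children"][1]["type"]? "item"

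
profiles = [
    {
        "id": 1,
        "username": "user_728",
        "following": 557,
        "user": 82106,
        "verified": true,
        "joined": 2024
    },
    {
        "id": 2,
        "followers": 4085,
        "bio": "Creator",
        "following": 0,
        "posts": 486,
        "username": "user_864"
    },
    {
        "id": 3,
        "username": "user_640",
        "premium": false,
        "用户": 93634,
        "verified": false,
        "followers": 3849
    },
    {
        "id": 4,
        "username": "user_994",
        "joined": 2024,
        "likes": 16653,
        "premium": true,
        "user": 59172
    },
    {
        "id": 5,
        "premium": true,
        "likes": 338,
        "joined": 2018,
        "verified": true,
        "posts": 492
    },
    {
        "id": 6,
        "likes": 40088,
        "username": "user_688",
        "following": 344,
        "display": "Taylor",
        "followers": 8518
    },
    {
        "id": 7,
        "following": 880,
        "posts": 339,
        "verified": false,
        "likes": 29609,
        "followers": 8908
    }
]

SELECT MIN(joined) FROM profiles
2018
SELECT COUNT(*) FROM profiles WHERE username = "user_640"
1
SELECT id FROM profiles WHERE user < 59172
[]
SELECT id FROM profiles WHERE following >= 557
[1, 7]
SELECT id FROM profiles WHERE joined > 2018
[1, 4]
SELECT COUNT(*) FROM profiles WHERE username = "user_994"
1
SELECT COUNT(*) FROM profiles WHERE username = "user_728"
1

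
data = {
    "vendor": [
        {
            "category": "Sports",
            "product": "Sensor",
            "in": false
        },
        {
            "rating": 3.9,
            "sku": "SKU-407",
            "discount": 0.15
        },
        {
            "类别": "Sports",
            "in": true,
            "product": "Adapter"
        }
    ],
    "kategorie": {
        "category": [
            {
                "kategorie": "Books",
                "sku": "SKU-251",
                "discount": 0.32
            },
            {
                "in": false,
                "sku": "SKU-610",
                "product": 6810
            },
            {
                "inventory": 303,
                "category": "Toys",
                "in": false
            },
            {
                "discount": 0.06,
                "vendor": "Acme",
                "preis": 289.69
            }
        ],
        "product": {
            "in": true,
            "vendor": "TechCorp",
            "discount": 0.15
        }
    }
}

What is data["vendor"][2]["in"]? True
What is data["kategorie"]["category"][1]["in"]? False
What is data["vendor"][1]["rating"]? 3.9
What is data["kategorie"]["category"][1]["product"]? 6810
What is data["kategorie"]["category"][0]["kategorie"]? "Books"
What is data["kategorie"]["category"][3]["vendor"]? "Acme"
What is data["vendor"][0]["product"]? "Sensor"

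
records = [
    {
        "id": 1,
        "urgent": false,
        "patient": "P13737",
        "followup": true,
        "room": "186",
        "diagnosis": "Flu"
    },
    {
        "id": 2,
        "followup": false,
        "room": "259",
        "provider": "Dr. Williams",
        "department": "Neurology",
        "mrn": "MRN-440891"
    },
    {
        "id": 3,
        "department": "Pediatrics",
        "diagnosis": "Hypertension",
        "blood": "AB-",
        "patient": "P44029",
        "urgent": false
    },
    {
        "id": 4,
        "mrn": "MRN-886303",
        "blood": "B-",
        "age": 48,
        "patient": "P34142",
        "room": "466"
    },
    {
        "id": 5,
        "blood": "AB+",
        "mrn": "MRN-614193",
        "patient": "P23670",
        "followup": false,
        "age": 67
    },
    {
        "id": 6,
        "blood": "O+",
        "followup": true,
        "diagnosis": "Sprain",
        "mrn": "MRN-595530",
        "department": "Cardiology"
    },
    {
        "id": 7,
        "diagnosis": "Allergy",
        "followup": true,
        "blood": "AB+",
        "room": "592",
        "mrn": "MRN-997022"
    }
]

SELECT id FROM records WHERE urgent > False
[]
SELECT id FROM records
[1, 2, 3, 4, 5, 6, 7]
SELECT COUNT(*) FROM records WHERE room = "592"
1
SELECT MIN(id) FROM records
1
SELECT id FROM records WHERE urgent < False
[]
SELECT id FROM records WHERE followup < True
[2, 5]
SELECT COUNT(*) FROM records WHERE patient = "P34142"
1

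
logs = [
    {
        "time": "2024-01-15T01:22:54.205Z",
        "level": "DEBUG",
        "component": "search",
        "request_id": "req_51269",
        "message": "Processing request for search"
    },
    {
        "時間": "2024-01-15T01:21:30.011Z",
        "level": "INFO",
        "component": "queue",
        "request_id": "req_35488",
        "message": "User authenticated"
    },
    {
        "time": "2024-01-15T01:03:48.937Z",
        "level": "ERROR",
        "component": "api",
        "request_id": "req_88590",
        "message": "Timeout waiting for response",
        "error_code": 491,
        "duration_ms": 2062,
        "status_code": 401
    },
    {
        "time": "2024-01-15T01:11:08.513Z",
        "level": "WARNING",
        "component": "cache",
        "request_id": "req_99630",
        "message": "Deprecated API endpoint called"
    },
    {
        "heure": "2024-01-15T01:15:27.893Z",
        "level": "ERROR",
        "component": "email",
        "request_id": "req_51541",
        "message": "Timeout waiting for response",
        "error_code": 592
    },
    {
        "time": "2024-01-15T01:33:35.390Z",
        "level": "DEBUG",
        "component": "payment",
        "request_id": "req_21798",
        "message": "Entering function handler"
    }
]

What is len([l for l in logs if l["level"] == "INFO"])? 1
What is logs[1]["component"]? "queue"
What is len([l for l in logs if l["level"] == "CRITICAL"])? 0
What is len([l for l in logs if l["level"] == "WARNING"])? 1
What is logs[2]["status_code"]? 401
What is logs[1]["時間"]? "2024-01-15T01:21:30.011Z"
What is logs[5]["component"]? "payment"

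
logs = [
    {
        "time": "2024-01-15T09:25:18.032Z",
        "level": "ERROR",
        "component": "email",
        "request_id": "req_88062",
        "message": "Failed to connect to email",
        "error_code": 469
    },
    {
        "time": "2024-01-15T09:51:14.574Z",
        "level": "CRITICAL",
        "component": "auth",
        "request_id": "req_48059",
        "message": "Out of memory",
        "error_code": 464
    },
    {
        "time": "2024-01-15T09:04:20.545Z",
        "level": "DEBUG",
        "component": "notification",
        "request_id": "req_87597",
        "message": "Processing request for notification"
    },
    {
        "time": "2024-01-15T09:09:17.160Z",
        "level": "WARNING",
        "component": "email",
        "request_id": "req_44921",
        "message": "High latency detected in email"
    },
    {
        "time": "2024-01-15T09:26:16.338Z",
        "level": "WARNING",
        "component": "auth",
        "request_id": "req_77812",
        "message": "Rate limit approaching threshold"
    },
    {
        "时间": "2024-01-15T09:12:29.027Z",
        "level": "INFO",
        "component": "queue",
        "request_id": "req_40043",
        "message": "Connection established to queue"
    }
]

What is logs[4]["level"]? "WARNING"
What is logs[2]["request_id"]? "req_87597"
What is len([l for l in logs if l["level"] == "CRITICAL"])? 1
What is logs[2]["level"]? "DEBUG"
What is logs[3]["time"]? "2024-01-15T09:09:17.160Z"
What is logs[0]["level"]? "ERROR"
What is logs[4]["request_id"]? "req_77812"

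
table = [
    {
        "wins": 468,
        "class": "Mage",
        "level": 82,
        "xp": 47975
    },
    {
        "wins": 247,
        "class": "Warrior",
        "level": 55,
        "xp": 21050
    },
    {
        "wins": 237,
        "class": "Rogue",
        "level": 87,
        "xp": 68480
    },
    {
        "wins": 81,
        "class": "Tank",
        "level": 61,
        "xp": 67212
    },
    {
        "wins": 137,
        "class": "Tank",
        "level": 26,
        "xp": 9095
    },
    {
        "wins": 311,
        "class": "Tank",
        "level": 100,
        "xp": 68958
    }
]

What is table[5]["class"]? "Tank"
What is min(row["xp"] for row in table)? 9095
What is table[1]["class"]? "Warrior"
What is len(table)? 6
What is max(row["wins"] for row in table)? 468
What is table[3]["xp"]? 67212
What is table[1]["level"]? 55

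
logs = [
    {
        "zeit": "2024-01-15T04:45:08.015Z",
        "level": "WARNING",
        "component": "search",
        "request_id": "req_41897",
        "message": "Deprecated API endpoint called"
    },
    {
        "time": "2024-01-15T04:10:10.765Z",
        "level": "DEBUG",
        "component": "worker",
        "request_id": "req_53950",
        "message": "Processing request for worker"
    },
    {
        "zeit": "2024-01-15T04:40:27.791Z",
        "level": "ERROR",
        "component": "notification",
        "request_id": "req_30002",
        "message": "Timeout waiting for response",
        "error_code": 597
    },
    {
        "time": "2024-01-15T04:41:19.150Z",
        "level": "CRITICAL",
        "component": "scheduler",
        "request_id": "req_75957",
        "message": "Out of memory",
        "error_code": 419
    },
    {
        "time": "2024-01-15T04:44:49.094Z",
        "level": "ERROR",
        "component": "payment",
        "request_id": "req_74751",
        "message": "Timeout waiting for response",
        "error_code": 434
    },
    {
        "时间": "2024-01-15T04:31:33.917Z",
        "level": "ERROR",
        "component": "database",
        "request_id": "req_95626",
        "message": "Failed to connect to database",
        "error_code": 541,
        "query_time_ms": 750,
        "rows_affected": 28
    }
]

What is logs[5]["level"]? "ERROR"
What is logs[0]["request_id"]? "req_41897"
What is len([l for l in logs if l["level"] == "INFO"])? 0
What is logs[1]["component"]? "worker"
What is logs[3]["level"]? "CRITICAL"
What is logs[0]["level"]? "WARNING"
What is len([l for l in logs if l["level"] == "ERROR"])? 3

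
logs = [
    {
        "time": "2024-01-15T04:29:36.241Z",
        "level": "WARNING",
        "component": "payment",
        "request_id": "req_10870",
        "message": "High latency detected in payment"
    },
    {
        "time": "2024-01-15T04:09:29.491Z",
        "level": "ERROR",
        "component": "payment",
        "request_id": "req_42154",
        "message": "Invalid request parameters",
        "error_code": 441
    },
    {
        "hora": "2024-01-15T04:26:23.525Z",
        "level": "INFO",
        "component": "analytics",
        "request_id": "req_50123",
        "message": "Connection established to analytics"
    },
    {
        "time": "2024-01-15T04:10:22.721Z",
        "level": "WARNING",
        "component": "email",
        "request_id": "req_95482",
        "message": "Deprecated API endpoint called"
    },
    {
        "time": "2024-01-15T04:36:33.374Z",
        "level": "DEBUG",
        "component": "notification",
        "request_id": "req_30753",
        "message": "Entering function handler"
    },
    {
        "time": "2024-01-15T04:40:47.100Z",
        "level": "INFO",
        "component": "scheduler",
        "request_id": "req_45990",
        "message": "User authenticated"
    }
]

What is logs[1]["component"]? "payment"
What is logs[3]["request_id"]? "req_95482"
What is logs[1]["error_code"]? 441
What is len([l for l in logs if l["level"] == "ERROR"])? 1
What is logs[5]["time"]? "2024-01-15T04:40:47.100Z"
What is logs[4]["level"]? "DEBUG"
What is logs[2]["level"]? "INFO"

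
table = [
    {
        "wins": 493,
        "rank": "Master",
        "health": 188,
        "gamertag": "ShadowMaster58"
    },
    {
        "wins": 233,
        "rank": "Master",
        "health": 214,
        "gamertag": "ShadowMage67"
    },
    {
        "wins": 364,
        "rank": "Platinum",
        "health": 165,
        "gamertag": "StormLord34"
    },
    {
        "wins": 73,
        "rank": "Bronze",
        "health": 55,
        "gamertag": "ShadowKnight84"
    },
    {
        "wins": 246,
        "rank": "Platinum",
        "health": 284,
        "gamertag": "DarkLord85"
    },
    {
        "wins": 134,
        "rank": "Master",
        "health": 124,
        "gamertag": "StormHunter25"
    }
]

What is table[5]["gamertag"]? "StormHunter25"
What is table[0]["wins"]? 493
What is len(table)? 6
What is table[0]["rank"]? "Master"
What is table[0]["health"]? 188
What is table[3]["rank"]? "Bronze"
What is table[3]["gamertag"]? "ShadowKnight84"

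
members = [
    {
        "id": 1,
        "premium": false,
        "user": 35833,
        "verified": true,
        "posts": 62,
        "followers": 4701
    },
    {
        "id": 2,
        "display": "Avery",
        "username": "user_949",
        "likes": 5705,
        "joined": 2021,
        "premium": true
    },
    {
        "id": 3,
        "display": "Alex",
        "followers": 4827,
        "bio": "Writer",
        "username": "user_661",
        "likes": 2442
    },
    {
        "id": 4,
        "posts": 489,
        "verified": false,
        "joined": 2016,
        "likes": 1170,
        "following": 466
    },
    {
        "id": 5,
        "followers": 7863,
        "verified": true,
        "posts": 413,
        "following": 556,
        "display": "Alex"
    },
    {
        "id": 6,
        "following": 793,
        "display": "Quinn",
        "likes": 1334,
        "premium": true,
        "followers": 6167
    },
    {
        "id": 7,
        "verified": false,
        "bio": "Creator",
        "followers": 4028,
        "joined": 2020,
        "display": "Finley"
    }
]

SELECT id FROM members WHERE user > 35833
[]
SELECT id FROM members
[1, 2, 3, 4, 5, 6, 7]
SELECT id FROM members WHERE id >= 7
[7]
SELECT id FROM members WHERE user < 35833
[]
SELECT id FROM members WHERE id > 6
[7]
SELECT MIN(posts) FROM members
62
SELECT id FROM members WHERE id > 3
[4, 5, 6, 7]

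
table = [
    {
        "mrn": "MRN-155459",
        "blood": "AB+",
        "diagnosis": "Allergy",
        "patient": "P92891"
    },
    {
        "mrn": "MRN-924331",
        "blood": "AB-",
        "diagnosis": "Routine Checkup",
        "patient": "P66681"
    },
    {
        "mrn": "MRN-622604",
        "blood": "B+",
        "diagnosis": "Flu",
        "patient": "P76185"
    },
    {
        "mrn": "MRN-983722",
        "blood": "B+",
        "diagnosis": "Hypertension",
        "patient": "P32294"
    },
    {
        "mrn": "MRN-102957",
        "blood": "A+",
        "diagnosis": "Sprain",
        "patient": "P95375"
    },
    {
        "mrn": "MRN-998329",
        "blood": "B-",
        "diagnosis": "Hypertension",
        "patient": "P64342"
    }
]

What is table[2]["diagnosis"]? "Flu"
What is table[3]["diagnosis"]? "Hypertension"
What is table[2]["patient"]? "P76185"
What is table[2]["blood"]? "B+"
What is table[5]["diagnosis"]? "Hypertension"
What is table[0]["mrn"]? "MRN-155459"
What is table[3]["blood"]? "B+"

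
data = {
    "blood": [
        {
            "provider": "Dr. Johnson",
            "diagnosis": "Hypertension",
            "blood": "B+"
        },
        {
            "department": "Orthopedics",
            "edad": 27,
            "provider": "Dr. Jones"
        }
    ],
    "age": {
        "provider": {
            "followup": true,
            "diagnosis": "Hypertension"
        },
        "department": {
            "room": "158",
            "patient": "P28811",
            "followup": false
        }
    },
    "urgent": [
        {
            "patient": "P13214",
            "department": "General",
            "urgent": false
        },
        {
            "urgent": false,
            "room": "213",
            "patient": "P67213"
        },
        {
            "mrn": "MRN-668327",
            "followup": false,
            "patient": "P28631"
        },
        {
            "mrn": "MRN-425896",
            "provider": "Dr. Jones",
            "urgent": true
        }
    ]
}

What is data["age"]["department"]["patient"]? "P28811"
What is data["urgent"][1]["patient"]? "P67213"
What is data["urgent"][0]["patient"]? "P13214"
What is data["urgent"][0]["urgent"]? False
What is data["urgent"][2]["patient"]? "P28631"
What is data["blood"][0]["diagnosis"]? "Hypertension"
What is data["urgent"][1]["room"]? "213"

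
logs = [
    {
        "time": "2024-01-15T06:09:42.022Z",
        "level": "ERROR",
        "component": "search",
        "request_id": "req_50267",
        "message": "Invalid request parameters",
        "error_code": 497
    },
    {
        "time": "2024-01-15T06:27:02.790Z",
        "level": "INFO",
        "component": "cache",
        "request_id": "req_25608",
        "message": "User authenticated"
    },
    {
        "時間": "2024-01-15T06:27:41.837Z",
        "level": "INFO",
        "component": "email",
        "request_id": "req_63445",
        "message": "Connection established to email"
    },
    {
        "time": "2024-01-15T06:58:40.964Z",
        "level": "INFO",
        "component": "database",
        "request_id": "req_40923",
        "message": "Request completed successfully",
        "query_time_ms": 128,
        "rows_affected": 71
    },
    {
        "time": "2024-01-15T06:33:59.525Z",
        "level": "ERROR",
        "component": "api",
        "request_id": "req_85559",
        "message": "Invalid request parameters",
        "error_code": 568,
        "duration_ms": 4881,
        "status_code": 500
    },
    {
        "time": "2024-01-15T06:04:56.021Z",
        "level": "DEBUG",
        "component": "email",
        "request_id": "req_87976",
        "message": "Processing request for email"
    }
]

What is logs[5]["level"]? "DEBUG"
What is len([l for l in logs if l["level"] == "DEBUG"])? 1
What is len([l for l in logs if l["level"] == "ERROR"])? 2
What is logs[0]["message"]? "Invalid request parameters"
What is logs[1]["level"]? "INFO"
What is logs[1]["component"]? "cache"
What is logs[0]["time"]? "2024-01-15T06:09:42.022Z"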